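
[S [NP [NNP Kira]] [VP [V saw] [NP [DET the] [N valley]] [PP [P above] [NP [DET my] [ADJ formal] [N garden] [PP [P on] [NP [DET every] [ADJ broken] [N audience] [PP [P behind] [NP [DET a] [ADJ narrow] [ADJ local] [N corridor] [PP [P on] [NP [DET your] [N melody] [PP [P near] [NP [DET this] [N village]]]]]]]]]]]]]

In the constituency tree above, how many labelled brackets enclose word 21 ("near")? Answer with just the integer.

12

The word sits inside P, which is inside PP, inside NP, inside PP, inside NP, inside PP, inside NP, inside PP, inside NP, inside PP, inside VP, inside S — 12 brackets in all.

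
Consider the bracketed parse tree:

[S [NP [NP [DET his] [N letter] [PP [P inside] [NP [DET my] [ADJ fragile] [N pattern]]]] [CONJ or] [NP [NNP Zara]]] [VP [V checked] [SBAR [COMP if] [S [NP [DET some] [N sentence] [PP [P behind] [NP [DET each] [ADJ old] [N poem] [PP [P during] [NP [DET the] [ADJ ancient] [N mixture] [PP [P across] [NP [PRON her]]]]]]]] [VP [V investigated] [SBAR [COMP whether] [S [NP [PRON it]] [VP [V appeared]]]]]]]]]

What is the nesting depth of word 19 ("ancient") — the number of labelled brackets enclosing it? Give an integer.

10

The word sits inside ADJ, which is inside NP, inside PP, inside NP, inside PP, inside NP, inside S, inside SBAR, inside VP, inside S — 10 brackets in all.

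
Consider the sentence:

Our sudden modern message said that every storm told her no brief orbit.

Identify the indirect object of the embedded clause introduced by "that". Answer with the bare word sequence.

her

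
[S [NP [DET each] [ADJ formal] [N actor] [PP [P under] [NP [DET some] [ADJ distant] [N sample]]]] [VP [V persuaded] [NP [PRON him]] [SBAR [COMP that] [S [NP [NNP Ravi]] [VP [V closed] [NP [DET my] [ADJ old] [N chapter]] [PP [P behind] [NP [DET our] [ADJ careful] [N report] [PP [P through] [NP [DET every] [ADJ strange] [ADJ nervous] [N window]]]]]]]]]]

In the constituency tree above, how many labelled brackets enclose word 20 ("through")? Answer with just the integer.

9

The word sits inside P, which is inside PP, inside NP, inside PP, inside VP, inside S, inside SBAR, inside VP, inside S — 9 brackets in all.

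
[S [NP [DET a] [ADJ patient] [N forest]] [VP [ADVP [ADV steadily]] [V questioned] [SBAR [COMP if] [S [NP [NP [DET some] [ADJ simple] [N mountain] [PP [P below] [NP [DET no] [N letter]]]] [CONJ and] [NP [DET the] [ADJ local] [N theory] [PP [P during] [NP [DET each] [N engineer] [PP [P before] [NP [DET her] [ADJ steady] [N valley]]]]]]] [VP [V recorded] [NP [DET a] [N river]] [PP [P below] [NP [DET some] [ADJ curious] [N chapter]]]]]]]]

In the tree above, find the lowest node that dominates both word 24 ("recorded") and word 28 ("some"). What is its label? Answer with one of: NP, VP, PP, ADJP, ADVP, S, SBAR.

VP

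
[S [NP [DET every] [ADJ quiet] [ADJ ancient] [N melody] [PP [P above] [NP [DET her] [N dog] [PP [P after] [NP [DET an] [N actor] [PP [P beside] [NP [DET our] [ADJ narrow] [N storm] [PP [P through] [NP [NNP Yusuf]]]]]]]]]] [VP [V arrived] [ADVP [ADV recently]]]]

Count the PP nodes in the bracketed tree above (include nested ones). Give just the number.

4

The PP constituents are: [PP above her dog after an actor beside our narrow storm through Yusuf]; [PP after an actor beside our narrow storm through Yusuf]; [PP beside our narrow storm through Yusuf]; [PP through Yusuf]. Total: 4.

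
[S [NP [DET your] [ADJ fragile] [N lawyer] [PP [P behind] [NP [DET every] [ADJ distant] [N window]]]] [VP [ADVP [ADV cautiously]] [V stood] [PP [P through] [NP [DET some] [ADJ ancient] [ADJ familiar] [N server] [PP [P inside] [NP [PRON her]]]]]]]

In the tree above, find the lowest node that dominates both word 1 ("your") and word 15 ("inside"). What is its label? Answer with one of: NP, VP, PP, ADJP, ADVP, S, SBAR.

Both words fall inside [S your fragile lawyer behind every distant window cautiously stood through some ancient familiar server inside her] (words 1–16), and no smaller constituent contains them both. Label: S.

S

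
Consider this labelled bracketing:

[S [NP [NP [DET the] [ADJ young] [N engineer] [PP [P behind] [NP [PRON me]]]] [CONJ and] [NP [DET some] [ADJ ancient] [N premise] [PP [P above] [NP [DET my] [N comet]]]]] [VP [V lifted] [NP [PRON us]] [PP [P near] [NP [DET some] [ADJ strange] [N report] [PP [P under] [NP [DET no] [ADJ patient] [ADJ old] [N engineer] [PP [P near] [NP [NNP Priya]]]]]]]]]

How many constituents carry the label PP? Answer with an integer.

5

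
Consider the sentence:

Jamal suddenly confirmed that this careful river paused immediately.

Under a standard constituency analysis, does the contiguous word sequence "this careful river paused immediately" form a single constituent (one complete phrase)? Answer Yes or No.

"this careful river paused immediately" is exactly the clause [S this careful river paused immediately], a complete constituent.

Yes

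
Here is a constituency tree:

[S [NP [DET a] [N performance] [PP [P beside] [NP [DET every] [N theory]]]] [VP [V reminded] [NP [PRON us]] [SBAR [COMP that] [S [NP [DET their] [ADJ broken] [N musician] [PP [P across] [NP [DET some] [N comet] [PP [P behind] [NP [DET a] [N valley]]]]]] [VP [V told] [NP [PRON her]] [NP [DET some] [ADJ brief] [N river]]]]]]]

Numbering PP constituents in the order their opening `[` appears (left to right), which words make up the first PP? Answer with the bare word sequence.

beside every theory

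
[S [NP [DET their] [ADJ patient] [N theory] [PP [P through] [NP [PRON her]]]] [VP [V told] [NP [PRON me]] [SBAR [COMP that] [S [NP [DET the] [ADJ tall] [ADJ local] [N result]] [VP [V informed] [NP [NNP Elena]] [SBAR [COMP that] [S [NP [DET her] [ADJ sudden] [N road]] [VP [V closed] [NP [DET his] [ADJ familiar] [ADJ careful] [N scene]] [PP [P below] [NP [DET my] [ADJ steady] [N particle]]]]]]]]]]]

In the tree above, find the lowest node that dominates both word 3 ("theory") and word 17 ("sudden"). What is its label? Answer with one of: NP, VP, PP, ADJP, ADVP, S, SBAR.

S

Both words fall inside [S their patient theory through her told me that the tall local result informed Elena that her sudden road closed his familiar careful scene below my steady particle] (words 1–27), and no smaller constituent contains them both. Label: S.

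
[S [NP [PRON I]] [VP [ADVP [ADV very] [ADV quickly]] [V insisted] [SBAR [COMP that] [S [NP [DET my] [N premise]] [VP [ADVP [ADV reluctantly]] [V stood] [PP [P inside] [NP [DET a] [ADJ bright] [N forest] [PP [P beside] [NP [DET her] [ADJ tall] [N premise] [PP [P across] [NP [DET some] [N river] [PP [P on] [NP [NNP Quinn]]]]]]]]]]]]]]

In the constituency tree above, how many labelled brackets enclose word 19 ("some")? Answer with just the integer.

Path from the root down to the word: S → VP → SBAR → S → VP → PP → NP → PP → NP → PP → NP → DET. That is 12 enclosing brackets.

12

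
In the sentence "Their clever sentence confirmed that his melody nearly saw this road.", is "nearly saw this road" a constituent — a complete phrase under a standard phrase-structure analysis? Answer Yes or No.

Yes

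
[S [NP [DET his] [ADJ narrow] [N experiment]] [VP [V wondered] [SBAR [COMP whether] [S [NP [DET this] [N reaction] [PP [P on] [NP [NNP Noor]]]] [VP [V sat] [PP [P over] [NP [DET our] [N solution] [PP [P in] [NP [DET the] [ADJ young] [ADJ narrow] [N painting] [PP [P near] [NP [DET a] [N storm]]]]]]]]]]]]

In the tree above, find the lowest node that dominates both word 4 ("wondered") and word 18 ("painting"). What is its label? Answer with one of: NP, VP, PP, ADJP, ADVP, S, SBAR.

VP

Word 4 lies under S → VP → V; word 18 lies under S → VP → SBAR → S → VP → PP → NP → PP → NP → N. The lowest shared node is the VP.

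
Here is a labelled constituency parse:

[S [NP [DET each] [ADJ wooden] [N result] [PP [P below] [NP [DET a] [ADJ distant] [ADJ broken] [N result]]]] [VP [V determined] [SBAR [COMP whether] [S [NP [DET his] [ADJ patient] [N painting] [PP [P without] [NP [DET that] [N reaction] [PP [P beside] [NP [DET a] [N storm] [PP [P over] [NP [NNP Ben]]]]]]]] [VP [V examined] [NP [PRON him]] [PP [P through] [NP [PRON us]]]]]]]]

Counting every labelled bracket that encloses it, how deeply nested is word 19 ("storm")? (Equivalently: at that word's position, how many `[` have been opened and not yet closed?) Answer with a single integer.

The word sits inside N, which is inside NP, inside PP, inside NP, inside PP, inside NP, inside S, inside SBAR, inside VP, inside S — 10 brackets in all.

10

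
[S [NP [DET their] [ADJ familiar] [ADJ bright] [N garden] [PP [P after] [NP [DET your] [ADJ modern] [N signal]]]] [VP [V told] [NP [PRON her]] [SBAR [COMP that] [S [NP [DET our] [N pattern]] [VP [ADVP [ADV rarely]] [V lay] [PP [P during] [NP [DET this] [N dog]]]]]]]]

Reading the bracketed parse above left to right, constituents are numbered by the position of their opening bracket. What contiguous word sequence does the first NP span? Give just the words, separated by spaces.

their familiar bright garden after your modern signal

Opening `[NP` markers occur at word positions 1, 6, 10, 12, 17; the first of these opens the constituent [NP their familiar bright garden after your modern signal].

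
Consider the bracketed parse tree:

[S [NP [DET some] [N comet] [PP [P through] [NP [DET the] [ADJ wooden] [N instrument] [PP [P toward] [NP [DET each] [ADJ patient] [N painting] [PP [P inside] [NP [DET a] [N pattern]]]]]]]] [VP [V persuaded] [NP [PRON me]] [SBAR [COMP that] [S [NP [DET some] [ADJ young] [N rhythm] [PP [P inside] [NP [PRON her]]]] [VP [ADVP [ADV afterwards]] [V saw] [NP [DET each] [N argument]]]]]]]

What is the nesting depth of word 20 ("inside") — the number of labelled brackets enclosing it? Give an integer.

7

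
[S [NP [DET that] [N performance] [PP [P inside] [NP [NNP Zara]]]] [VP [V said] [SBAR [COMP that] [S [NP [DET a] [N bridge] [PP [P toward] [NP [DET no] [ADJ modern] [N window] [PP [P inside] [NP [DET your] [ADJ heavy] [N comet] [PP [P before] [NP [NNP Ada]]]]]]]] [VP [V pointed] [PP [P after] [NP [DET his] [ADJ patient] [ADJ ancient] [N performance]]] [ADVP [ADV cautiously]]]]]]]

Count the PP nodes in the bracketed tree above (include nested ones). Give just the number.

5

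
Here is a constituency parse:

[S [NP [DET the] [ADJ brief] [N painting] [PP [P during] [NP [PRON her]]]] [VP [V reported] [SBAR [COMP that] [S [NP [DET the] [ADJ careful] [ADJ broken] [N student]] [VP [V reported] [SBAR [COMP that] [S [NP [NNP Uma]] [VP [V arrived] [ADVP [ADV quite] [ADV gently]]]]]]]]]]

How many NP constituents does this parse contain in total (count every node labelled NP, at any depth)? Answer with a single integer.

4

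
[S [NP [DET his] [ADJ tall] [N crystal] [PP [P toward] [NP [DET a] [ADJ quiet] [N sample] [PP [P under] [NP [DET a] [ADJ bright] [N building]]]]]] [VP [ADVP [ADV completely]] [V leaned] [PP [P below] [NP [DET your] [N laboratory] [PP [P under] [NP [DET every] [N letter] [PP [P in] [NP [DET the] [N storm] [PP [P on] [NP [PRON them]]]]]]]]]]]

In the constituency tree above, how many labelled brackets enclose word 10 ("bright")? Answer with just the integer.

Counting open brackets not yet closed at "bright": [S [NP [PP [NP [PP [NP [ADJ = 7.

7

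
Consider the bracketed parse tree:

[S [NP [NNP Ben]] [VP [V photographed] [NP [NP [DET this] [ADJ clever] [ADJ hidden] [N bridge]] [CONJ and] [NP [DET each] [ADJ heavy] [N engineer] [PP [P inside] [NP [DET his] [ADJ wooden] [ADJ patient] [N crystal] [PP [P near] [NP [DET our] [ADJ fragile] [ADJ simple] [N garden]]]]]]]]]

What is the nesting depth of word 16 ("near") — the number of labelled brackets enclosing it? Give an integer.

8

The word sits inside P, which is inside PP, inside NP, inside PP, inside NP, inside NP, inside VP, inside S — 8 brackets in all.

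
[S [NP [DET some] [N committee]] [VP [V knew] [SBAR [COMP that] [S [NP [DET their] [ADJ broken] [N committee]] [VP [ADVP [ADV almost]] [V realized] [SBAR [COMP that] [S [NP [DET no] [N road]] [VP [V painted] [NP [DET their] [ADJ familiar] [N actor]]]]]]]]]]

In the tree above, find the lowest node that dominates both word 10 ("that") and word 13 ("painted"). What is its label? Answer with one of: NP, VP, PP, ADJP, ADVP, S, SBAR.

The smallest bracket enclosing both words is [SBAR that no road painted their familiar actor], so the label is SBAR.

SBAR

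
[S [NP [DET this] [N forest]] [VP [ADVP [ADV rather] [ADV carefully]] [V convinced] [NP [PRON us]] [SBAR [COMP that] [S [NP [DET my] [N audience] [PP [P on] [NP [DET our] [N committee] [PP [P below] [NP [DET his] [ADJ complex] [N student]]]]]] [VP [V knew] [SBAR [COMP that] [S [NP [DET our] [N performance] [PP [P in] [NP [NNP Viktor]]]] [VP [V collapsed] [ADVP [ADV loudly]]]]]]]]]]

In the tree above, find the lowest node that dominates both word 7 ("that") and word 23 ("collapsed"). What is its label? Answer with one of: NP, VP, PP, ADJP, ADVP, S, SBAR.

SBAR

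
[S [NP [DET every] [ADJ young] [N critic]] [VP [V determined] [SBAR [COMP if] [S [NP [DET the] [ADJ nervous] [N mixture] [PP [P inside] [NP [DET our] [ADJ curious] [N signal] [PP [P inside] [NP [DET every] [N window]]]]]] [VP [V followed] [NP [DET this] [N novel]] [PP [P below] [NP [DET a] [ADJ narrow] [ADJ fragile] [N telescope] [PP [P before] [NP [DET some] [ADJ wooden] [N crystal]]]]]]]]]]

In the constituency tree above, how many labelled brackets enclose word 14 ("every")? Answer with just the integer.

10

Path from the root down to the word: S → VP → SBAR → S → NP → PP → NP → PP → NP → DET. That is 10 enclosing brackets.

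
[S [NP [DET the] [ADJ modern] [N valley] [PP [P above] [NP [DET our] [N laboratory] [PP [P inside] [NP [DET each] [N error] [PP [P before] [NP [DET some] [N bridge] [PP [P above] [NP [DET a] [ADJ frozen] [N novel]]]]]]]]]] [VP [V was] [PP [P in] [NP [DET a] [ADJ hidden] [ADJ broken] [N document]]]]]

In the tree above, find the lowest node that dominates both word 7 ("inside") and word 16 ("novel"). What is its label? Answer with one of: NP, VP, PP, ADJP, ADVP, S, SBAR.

PP

The smallest bracket enclosing both words is [PP inside each error before some bridge above a frozen novel], so the label is PP.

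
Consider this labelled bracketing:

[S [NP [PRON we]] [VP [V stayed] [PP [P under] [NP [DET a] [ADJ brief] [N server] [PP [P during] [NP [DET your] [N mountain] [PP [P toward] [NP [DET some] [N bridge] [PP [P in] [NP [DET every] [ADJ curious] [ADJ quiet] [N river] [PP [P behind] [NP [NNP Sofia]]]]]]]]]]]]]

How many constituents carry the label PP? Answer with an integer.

Listing each PP by its span: [PP under a brief server during your mountain toward some bridge in every curious quiet river behind Sofia]; [PP during your mountain toward some bridge in every curious quiet river behind Sofia]; [PP toward some bridge in every curious quiet river behind Sofia]; [PP in every curious quiet river behind Sofia]; [PP behind Sofia] — that makes 5.

5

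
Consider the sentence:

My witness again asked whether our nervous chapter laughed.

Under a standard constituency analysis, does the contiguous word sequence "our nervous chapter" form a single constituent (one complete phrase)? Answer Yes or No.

The sequence corresponds to a single NP node — the noun phrase "our nervous chapter".

Yes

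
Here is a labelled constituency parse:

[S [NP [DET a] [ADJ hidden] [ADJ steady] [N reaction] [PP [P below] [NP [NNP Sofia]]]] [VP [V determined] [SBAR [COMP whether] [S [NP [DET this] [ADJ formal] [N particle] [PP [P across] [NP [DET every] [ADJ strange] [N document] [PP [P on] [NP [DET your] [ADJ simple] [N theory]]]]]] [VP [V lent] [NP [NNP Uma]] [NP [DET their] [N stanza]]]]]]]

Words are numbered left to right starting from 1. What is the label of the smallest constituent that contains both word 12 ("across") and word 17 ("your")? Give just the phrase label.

PP

Word 12 lies under S → VP → SBAR → S → NP → PP → P; word 17 lies under S → VP → SBAR → S → NP → PP → NP → PP → NP → DET. The lowest shared node is the PP.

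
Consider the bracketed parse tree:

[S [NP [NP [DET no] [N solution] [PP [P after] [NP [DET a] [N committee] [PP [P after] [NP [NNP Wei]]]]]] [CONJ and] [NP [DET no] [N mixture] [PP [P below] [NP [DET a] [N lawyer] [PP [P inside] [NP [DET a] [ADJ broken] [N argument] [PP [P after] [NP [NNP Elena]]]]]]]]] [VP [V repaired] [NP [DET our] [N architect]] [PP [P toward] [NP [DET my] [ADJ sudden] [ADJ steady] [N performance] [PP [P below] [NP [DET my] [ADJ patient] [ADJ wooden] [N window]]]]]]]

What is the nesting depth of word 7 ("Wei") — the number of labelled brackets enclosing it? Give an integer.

8

Path from the root down to the word: S → NP → NP → PP → NP → PP → NP → NNP. That is 8 enclosing brackets.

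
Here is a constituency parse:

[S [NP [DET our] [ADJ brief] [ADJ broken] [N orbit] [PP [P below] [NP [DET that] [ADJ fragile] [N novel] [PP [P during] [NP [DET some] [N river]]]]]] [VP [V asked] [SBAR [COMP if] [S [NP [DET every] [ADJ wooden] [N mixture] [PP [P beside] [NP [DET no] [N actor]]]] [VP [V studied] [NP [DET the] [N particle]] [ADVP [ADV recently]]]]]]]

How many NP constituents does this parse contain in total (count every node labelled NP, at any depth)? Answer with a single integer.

Listing each NP by its span: [NP our brief broken orbit below that fragile novel during some river]; [NP that fragile novel during some river]; [NP some river]; [NP every wooden mixture beside no actor]; [NP no actor]; [NP the particle] — that makes 6.

6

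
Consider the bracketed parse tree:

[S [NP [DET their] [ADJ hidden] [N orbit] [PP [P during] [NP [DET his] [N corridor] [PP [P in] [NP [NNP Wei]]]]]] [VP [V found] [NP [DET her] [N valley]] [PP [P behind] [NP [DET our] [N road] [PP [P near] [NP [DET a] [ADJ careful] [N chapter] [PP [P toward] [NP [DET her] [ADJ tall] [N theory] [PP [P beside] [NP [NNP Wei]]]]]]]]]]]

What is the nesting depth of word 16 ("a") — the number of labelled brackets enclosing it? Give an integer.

The word sits inside DET, which is inside NP, inside PP, inside NP, inside PP, inside VP, inside S — 7 brackets in all.

7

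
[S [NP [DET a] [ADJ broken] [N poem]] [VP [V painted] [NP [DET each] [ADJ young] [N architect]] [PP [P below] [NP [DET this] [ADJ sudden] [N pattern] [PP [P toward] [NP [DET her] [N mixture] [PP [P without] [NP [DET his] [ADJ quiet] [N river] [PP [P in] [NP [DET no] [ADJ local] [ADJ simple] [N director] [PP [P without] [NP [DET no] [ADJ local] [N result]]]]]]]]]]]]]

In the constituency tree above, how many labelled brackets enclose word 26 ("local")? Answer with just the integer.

13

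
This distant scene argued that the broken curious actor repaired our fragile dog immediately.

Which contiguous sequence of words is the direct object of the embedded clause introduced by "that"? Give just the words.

our fragile dog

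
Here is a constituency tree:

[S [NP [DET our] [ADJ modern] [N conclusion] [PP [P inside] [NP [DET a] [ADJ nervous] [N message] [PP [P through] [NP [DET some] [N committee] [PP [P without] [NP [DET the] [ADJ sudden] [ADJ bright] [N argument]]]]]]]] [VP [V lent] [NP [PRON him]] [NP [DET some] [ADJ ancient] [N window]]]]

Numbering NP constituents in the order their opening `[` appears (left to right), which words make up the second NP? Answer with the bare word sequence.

a nervous message through some committee without the sudden bright argument

Opening `[NP` markers occur at word positions 1, 5, 9, 12, 17, 18; the second of these opens the constituent [NP a nervous message through some committee without the sudden bright argument].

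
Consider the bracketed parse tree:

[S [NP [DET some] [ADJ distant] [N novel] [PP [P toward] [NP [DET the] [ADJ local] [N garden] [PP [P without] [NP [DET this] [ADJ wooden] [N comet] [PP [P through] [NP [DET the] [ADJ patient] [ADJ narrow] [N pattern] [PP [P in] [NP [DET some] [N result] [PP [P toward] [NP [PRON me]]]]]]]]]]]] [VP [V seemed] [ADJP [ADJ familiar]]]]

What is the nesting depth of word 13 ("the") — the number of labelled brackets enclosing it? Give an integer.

9

Path from the root down to the word: S → NP → PP → NP → PP → NP → PP → NP → DET. That is 9 enclosing brackets.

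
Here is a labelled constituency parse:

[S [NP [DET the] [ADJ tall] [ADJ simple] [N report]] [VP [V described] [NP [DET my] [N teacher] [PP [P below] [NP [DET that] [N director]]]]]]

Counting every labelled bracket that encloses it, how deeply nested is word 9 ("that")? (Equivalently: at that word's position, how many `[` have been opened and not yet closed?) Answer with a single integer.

6

The word sits inside DET, which is inside NP, inside PP, inside NP, inside VP, inside S — 6 brackets in all.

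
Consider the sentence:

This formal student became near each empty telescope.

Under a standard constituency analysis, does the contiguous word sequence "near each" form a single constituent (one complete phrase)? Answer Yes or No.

No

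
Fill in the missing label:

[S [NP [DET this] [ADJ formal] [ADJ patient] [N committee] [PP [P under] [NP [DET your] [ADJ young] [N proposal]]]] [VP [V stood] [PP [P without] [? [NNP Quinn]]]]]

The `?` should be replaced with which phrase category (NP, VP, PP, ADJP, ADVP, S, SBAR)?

The `?` node immediately contains: NNP 'Quinn'. That is the internal structure of a noun phrase, so the label is NP.

NP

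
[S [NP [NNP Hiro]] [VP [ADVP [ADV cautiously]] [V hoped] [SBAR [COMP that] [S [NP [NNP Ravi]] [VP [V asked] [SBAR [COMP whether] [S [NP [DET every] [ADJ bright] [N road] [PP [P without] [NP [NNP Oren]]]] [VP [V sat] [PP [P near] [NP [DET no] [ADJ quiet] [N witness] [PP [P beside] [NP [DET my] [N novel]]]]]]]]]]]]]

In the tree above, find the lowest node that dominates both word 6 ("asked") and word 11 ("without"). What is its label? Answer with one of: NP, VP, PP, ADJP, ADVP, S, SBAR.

VP

The smallest bracket enclosing both words is [VP asked whether every bright road without Oren sat near no quiet witness beside my novel], so the label is VP.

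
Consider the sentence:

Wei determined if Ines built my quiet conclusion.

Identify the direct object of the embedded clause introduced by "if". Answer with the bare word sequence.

Within the embedded clause introduced by "if", the direct object of "built" is "my quiet conclusion".

my quiet conclusion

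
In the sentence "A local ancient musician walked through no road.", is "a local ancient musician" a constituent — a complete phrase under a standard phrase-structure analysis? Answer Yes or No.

"a local ancient musician" is exactly the noun phrase [NP a local ancient musician], a complete constituent.

Yes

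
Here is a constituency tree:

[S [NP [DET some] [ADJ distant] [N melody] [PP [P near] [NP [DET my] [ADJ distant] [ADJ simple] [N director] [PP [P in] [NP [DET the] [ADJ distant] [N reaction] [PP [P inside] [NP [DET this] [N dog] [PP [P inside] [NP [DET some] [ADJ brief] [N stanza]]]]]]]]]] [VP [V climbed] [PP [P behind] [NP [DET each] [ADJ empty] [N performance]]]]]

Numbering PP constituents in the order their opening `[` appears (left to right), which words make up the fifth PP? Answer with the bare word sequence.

behind each empty performance

In left-to-right order the PP constituents are "near my distant simple director in the distant reaction inside this dog inside some brief stanza"; "in the distant reaction inside this dog inside some brief stanza"; "inside this dog inside some brief stanza"; "inside some brief stanza"; "behind each empty performance". Number 5 is "behind each empty performance".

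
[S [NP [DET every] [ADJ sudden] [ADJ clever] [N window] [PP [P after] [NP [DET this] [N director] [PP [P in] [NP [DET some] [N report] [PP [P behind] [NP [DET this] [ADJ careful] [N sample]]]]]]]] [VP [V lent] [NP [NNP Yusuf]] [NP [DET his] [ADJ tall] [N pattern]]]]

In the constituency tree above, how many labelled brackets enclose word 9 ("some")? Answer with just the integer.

7

Counting open brackets not yet closed at "some": [S [NP [PP [NP [PP [NP [DET = 7.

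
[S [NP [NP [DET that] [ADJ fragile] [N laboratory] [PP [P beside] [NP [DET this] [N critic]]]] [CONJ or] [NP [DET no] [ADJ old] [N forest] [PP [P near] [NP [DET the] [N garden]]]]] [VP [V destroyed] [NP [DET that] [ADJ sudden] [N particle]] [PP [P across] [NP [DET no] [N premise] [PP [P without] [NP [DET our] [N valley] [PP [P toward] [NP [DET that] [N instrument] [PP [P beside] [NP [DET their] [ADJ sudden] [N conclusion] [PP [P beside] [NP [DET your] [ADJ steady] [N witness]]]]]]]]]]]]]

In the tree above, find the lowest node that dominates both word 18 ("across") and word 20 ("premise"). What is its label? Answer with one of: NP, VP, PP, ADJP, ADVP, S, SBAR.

PP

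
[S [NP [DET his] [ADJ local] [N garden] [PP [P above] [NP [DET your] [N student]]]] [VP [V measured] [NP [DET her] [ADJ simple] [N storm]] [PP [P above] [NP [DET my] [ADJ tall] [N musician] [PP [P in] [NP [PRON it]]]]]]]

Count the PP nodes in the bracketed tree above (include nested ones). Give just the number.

3

The PP constituents are: [PP above your student]; [PP above my tall musician in it]; [PP in it]. Total: 3.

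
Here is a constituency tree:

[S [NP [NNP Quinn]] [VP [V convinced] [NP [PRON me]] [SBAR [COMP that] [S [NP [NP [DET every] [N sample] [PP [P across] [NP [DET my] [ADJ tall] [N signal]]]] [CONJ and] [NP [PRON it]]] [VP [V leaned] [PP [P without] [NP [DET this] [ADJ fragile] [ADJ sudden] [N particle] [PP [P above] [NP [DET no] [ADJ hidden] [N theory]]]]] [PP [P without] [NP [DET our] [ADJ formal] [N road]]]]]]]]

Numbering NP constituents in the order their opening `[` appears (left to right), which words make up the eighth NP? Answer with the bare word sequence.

no hidden theory

Opening `[NP` markers occur at word positions 1, 3, 5, 5, 8, 12, 15, 20, 24; the eighth of these opens the constituent [NP no hidden theory].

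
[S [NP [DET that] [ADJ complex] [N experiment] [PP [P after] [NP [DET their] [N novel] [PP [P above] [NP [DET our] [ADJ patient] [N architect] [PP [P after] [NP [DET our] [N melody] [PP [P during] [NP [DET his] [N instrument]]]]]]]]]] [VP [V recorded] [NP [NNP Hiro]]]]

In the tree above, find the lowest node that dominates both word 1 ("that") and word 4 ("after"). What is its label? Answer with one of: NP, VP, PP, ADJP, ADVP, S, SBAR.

NP

The smallest bracket enclosing both words is [NP that complex experiment after their novel above our patient architect after our melody during his instrument], so the label is NP.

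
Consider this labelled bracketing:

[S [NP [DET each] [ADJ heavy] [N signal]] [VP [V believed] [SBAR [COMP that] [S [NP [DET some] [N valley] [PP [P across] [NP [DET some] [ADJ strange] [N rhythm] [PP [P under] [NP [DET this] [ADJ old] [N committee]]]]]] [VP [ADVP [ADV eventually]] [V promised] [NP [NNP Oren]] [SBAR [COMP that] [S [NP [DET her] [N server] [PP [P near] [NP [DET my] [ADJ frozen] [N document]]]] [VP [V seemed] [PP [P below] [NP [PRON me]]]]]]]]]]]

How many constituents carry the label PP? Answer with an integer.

4

Listing each PP by its span: [PP across some strange rhythm under this old committee]; [PP under this old committee]; [PP near my frozen document]; [PP below me] — that makes 4.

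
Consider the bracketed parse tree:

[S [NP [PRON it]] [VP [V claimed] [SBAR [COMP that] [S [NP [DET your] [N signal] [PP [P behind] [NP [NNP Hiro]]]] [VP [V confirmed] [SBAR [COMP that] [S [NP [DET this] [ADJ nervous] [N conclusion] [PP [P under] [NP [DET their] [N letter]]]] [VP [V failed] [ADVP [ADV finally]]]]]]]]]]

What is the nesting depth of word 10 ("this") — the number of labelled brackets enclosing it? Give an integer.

Counting open brackets not yet closed at "this": [S [VP [SBAR [S [VP [SBAR [S [NP [DET = 9.

9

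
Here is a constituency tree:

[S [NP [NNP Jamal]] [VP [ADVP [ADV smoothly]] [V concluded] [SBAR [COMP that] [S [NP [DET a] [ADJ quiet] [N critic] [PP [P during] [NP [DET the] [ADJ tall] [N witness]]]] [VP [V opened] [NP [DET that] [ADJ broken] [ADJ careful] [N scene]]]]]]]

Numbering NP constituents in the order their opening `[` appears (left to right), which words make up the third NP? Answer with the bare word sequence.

the tall witness

In left-to-right order the NP constituents are "Jamal"; "a quiet critic during the tall witness"; "the tall witness"; "that broken careful scene". Number 3 is "the tall witness".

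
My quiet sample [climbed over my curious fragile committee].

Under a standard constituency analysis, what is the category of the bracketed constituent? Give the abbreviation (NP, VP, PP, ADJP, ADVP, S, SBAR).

"climbed" is the head of the bracketed span, so the span is a verb phrase: VP.

VP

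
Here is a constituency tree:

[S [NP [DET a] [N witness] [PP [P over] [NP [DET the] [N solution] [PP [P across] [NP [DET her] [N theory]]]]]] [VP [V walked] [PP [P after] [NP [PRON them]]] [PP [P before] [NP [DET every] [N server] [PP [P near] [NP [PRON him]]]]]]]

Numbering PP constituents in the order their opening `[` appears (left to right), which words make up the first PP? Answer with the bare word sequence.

over the solution across her theory

In left-to-right order the PP constituents are "over the solution across her theory"; "across her theory"; "after them"; "before every server near him"; "near him". Number 1 is "over the solution across her theory".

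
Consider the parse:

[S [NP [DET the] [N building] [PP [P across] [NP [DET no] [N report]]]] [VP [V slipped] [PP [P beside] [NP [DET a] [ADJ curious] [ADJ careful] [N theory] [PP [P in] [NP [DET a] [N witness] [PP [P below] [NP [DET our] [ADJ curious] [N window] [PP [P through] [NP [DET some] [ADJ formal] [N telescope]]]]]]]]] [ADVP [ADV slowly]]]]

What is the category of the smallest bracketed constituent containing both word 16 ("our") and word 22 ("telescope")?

NP

Word 16 lies under S → VP → PP → NP → PP → NP → PP → NP → DET; word 22 lies under S → VP → PP → NP → PP → NP → PP → NP → PP → NP → N. The lowest shared node is the NP.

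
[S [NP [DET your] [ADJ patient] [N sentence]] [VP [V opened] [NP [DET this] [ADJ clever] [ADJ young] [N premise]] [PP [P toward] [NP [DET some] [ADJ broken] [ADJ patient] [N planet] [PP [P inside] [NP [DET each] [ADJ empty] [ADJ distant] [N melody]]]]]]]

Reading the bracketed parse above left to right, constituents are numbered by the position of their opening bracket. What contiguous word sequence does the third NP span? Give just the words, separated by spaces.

some broken patient planet inside each empty distant melody

The NP opening brackets appear, in order, over: "your patient sentence"; "this clever young premise"; "some broken patient planet inside each empty distant melody"; "each empty distant melody". The third one spans "some broken patient planet inside each empty distant melody".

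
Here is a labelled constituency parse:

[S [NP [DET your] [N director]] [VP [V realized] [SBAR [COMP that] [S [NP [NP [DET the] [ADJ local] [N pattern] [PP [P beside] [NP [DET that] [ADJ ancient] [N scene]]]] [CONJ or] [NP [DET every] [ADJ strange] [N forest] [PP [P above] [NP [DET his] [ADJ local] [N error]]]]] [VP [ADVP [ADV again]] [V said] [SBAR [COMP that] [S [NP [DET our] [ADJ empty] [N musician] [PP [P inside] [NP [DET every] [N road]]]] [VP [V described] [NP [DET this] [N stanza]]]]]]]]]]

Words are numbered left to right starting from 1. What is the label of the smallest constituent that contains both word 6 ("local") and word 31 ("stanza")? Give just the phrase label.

The smallest bracket enclosing both words is [S the local pattern beside that ancient scene or every strange forest above his local error again said that our empty musician inside every road described this stanza], so the label is S.

S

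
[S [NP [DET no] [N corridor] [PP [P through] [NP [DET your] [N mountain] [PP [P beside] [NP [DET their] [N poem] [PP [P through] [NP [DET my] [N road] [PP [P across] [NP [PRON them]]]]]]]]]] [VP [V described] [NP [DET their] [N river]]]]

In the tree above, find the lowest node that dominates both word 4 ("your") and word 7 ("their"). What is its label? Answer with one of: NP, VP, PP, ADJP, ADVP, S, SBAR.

NP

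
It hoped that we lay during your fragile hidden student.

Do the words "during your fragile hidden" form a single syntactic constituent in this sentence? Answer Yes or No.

The sequence begins inside the preposition "during" and ends inside the noun phrase "your fragile hidden student"; it crosses a phrase boundary, so no single node in the tree spans exactly those words.

No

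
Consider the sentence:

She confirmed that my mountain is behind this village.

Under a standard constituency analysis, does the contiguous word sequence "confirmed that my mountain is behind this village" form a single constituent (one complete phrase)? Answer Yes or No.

Yes

"confirmed that my mountain is behind this village" is exactly the verb phrase [VP confirmed that my mountain is behind this village], a complete constituent.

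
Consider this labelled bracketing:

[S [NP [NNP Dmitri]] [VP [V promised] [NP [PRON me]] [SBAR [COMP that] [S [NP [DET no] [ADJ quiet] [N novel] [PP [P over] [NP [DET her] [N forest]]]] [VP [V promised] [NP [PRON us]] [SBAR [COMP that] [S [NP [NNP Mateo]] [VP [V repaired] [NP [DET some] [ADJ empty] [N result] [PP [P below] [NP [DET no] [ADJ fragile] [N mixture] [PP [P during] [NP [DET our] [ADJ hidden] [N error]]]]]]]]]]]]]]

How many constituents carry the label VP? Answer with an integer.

3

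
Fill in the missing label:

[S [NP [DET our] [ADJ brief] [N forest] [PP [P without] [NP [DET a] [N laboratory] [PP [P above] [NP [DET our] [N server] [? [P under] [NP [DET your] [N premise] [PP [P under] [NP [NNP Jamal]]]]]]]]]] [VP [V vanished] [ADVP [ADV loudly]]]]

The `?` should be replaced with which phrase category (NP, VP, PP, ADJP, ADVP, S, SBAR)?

A constituent whose immediate children are P 'under', NP is a prepositional phrase: PP.

PP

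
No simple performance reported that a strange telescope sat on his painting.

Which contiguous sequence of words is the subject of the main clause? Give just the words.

The subject of the main clause is the NP immediately before the verb "reported": "no simple performance".

no simple performance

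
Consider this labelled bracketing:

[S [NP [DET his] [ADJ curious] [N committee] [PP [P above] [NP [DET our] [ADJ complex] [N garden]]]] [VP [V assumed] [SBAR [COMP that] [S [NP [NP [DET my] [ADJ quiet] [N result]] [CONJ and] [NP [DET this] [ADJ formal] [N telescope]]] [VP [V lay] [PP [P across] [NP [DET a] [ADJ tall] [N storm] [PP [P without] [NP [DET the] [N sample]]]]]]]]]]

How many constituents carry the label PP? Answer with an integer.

3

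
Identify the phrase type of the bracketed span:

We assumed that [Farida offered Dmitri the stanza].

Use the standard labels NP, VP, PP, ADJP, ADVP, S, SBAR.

S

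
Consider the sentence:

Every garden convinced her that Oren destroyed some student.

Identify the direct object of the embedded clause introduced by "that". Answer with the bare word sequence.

The verb of the embedded clause introduced by "that" is "destroyed"; its direct object is the NP "some student".

some student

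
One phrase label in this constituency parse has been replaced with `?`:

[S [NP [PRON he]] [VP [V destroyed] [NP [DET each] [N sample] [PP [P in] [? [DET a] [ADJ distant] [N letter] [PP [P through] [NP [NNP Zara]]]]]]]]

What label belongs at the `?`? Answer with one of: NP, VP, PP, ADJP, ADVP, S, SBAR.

The `?` node immediately contains: DET 'a', ADJ 'distant', N 'letter', PP. That is the internal structure of a noun phrase, so the label is NP.

NP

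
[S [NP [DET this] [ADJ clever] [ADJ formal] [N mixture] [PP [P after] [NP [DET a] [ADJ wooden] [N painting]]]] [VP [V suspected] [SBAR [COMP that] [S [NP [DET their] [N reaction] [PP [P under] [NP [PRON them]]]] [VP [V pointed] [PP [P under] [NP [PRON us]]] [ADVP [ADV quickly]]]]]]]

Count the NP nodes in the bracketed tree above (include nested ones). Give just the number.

5

Listing each NP by its span: [NP this clever formal mixture after a wooden painting]; [NP a wooden painting]; [NP their reaction under them]; [NP them]; [NP us] — that makes 5.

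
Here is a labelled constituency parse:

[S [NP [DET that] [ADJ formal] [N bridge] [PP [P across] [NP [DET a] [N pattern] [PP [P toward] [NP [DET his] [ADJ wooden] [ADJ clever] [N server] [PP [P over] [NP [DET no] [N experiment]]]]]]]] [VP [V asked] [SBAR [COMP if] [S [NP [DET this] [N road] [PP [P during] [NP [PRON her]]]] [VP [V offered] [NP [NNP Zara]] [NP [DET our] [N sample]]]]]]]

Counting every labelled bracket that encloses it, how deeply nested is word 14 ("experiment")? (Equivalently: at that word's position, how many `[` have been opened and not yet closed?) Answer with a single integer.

9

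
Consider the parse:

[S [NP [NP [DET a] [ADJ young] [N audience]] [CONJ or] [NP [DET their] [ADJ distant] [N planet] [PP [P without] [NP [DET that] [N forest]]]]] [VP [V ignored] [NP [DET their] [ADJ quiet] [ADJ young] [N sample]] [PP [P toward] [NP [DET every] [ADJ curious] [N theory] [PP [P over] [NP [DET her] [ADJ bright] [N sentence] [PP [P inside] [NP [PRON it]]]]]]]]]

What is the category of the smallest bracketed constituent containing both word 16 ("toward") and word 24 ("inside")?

Both words fall inside [PP toward every curious theory over her bright sentence inside it] (words 16–25), and no smaller constituent contains them both. Label: PP.

PP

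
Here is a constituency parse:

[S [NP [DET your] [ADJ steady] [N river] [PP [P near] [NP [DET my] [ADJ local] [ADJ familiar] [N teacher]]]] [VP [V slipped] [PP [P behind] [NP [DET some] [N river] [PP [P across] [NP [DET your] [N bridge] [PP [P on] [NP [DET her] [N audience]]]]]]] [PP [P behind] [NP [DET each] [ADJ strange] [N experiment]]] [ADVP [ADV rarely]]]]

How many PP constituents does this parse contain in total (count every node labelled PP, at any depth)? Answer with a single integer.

Listing each PP by its span: [PP near my local familiar teacher]; [PP behind some river across your bridge on her audience]; [PP across your bridge on her audience]; [PP on her audience]; [PP behind each strange experiment] — that makes 5.

5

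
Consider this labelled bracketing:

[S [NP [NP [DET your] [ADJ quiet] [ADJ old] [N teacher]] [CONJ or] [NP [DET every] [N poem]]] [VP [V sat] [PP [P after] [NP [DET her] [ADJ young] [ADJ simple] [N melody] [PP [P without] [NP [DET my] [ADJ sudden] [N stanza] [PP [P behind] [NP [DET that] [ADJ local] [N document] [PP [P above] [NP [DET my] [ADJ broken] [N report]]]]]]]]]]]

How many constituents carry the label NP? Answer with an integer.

7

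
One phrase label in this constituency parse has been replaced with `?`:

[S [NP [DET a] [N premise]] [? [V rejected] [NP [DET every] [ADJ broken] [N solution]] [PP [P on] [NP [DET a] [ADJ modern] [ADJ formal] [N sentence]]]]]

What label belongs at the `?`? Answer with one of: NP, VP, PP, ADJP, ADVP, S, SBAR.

A constituent whose immediate children are V 'rejected', NP, PP is a verb phrase: VP.

VP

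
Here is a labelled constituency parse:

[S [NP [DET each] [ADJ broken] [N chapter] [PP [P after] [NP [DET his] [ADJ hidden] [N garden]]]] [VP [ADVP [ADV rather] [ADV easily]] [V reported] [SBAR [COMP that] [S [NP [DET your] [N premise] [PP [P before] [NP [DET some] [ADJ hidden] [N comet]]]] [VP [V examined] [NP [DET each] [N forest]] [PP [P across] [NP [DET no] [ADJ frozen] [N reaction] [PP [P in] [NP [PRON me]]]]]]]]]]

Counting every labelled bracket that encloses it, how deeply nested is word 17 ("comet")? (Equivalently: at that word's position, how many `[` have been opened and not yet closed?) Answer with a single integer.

Counting open brackets not yet closed at "comet": [S [VP [SBAR [S [NP [PP [NP [N = 8.

8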